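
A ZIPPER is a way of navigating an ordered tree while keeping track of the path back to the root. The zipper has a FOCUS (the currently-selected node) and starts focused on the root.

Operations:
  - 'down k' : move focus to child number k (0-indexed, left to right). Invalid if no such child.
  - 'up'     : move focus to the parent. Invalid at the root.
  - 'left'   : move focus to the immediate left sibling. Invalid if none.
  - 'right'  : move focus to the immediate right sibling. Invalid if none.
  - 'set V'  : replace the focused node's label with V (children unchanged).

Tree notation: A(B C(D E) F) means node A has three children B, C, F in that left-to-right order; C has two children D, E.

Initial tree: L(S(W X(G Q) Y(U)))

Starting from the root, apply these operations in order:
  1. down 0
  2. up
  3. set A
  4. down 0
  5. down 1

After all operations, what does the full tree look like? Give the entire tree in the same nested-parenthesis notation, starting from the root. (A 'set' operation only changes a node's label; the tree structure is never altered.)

Step 1 (down 0): focus=S path=0 depth=1 children=['W', 'X', 'Y'] left=[] right=[] parent=L
Step 2 (up): focus=L path=root depth=0 children=['S'] (at root)
Step 3 (set A): focus=A path=root depth=0 children=['S'] (at root)
Step 4 (down 0): focus=S path=0 depth=1 children=['W', 'X', 'Y'] left=[] right=[] parent=A
Step 5 (down 1): focus=X path=0/1 depth=2 children=['G', 'Q'] left=['W'] right=['Y'] parent=S

Answer: A(S(W X(G Q) Y(U)))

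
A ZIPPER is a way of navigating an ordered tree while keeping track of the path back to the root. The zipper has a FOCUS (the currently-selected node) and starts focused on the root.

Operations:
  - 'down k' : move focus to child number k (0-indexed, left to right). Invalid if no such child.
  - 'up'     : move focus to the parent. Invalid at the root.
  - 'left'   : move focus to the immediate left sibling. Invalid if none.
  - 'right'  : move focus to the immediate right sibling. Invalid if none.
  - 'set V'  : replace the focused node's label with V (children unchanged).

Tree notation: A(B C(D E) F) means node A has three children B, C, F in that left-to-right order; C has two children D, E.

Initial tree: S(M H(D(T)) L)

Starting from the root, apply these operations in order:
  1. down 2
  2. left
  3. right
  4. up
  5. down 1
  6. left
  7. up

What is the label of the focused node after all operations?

Step 1 (down 2): focus=L path=2 depth=1 children=[] left=['M', 'H'] right=[] parent=S
Step 2 (left): focus=H path=1 depth=1 children=['D'] left=['M'] right=['L'] parent=S
Step 3 (right): focus=L path=2 depth=1 children=[] left=['M', 'H'] right=[] parent=S
Step 4 (up): focus=S path=root depth=0 children=['M', 'H', 'L'] (at root)
Step 5 (down 1): focus=H path=1 depth=1 children=['D'] left=['M'] right=['L'] parent=S
Step 6 (left): focus=M path=0 depth=1 children=[] left=[] right=['H', 'L'] parent=S
Step 7 (up): focus=S path=root depth=0 children=['M', 'H', 'L'] (at root)

Answer: S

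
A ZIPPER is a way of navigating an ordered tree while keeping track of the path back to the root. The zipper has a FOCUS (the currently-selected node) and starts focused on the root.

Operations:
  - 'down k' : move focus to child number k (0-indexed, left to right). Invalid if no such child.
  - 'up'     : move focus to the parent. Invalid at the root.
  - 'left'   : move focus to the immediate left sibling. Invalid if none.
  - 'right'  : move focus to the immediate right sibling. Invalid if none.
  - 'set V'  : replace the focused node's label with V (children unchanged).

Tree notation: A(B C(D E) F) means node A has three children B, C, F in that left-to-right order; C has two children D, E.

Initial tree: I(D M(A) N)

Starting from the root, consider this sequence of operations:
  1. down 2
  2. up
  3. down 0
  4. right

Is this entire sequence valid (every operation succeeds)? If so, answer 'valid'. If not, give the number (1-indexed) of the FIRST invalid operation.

Step 1 (down 2): focus=N path=2 depth=1 children=[] left=['D', 'M'] right=[] parent=I
Step 2 (up): focus=I path=root depth=0 children=['D', 'M', 'N'] (at root)
Step 3 (down 0): focus=D path=0 depth=1 children=[] left=[] right=['M', 'N'] parent=I
Step 4 (right): focus=M path=1 depth=1 children=['A'] left=['D'] right=['N'] parent=I

Answer: valid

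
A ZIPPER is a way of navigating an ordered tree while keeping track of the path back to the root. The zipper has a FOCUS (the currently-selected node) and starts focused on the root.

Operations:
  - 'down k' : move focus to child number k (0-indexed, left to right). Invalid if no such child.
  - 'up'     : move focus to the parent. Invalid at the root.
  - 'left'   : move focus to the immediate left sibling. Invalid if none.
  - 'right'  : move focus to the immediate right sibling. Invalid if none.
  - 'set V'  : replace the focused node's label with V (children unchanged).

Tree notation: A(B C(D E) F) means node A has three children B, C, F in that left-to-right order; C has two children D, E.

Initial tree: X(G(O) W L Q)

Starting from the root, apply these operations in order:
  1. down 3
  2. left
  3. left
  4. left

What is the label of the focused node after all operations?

Step 1 (down 3): focus=Q path=3 depth=1 children=[] left=['G', 'W', 'L'] right=[] parent=X
Step 2 (left): focus=L path=2 depth=1 children=[] left=['G', 'W'] right=['Q'] parent=X
Step 3 (left): focus=W path=1 depth=1 children=[] left=['G'] right=['L', 'Q'] parent=X
Step 4 (left): focus=G path=0 depth=1 children=['O'] left=[] right=['W', 'L', 'Q'] parent=X

Answer: G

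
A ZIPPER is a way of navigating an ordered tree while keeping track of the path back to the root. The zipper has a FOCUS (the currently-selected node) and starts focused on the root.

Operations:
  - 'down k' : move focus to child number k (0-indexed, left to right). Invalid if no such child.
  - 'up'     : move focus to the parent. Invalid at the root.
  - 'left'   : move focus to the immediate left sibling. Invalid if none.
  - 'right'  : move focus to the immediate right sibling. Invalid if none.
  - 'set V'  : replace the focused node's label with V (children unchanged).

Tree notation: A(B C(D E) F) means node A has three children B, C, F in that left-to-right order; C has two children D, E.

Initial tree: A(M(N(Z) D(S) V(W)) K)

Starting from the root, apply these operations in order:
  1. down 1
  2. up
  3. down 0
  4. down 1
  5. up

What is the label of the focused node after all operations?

Answer: M

Derivation:
Step 1 (down 1): focus=K path=1 depth=1 children=[] left=['M'] right=[] parent=A
Step 2 (up): focus=A path=root depth=0 children=['M', 'K'] (at root)
Step 3 (down 0): focus=M path=0 depth=1 children=['N', 'D', 'V'] left=[] right=['K'] parent=A
Step 4 (down 1): focus=D path=0/1 depth=2 children=['S'] left=['N'] right=['V'] parent=M
Step 5 (up): focus=M path=0 depth=1 children=['N', 'D', 'V'] left=[] right=['K'] parent=A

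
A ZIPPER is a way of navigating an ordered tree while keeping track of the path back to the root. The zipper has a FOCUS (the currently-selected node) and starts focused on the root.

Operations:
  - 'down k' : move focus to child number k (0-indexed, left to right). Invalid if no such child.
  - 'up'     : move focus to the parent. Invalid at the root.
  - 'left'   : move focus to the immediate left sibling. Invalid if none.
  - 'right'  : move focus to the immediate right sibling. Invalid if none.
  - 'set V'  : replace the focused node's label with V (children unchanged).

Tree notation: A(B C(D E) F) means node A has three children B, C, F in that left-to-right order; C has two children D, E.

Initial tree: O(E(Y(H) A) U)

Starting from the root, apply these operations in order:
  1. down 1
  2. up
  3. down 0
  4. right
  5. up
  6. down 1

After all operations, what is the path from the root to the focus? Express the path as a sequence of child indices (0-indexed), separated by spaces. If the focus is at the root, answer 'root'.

Answer: 1

Derivation:
Step 1 (down 1): focus=U path=1 depth=1 children=[] left=['E'] right=[] parent=O
Step 2 (up): focus=O path=root depth=0 children=['E', 'U'] (at root)
Step 3 (down 0): focus=E path=0 depth=1 children=['Y', 'A'] left=[] right=['U'] parent=O
Step 4 (right): focus=U path=1 depth=1 children=[] left=['E'] right=[] parent=O
Step 5 (up): focus=O path=root depth=0 children=['E', 'U'] (at root)
Step 6 (down 1): focus=U path=1 depth=1 children=[] left=['E'] right=[] parent=O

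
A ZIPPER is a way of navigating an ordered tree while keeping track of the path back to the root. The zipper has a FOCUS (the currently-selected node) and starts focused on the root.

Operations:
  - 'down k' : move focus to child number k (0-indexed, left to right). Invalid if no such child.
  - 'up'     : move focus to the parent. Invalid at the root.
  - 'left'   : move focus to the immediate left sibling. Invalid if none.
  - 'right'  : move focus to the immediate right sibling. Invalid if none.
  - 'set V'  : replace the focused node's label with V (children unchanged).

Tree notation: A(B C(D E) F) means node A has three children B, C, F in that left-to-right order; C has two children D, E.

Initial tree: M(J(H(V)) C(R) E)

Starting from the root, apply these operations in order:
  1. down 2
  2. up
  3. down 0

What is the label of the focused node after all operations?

Answer: J

Derivation:
Step 1 (down 2): focus=E path=2 depth=1 children=[] left=['J', 'C'] right=[] parent=M
Step 2 (up): focus=M path=root depth=0 children=['J', 'C', 'E'] (at root)
Step 3 (down 0): focus=J path=0 depth=1 children=['H'] left=[] right=['C', 'E'] parent=M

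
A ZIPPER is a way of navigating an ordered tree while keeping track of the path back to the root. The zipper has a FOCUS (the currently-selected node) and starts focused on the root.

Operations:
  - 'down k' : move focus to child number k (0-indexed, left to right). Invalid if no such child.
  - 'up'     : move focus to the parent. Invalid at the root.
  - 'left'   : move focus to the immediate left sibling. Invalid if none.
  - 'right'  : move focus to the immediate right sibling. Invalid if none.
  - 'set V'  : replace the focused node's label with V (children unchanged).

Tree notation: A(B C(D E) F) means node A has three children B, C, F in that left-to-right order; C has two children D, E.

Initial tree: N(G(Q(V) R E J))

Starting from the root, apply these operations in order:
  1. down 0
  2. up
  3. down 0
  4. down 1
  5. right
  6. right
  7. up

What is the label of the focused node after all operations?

Answer: G

Derivation:
Step 1 (down 0): focus=G path=0 depth=1 children=['Q', 'R', 'E', 'J'] left=[] right=[] parent=N
Step 2 (up): focus=N path=root depth=0 children=['G'] (at root)
Step 3 (down 0): focus=G path=0 depth=1 children=['Q', 'R', 'E', 'J'] left=[] right=[] parent=N
Step 4 (down 1): focus=R path=0/1 depth=2 children=[] left=['Q'] right=['E', 'J'] parent=G
Step 5 (right): focus=E path=0/2 depth=2 children=[] left=['Q', 'R'] right=['J'] parent=G
Step 6 (right): focus=J path=0/3 depth=2 children=[] left=['Q', 'R', 'E'] right=[] parent=G
Step 7 (up): focus=G path=0 depth=1 children=['Q', 'R', 'E', 'J'] left=[] right=[] parent=N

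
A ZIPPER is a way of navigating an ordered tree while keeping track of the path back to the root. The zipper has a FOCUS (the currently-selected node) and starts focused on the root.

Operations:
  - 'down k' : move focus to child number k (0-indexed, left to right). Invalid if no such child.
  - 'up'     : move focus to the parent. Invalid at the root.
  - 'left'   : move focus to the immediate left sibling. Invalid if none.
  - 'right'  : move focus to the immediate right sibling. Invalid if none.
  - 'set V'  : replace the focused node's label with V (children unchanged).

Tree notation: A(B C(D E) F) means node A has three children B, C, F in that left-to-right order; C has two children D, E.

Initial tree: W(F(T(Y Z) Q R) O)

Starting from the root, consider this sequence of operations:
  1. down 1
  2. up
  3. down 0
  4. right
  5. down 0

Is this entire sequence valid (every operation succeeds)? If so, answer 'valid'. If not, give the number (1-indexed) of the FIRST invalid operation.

Step 1 (down 1): focus=O path=1 depth=1 children=[] left=['F'] right=[] parent=W
Step 2 (up): focus=W path=root depth=0 children=['F', 'O'] (at root)
Step 3 (down 0): focus=F path=0 depth=1 children=['T', 'Q', 'R'] left=[] right=['O'] parent=W
Step 4 (right): focus=O path=1 depth=1 children=[] left=['F'] right=[] parent=W
Step 5 (down 0): INVALID

Answer: 5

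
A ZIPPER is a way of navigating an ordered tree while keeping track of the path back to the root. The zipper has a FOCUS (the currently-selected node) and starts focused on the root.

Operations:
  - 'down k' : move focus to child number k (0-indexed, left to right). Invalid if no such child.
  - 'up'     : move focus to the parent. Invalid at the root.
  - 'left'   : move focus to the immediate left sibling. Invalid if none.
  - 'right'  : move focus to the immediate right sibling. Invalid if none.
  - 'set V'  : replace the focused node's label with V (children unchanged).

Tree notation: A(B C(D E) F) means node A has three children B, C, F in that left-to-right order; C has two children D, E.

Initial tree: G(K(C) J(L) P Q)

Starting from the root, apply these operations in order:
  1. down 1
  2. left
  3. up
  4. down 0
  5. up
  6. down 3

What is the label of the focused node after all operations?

Answer: Q

Derivation:
Step 1 (down 1): focus=J path=1 depth=1 children=['L'] left=['K'] right=['P', 'Q'] parent=G
Step 2 (left): focus=K path=0 depth=1 children=['C'] left=[] right=['J', 'P', 'Q'] parent=G
Step 3 (up): focus=G path=root depth=0 children=['K', 'J', 'P', 'Q'] (at root)
Step 4 (down 0): focus=K path=0 depth=1 children=['C'] left=[] right=['J', 'P', 'Q'] parent=G
Step 5 (up): focus=G path=root depth=0 children=['K', 'J', 'P', 'Q'] (at root)
Step 6 (down 3): focus=Q path=3 depth=1 children=[] left=['K', 'J', 'P'] right=[] parent=G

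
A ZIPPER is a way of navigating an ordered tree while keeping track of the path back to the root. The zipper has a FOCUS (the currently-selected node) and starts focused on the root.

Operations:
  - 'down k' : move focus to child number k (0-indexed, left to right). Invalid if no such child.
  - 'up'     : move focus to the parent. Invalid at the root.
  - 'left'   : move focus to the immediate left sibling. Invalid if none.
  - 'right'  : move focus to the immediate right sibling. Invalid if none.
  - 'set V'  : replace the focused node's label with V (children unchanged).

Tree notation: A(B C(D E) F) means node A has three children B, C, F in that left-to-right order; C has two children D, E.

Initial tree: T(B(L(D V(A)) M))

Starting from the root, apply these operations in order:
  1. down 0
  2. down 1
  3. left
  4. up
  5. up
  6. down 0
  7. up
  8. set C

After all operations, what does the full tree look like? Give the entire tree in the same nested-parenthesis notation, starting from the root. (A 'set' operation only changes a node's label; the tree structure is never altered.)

Step 1 (down 0): focus=B path=0 depth=1 children=['L', 'M'] left=[] right=[] parent=T
Step 2 (down 1): focus=M path=0/1 depth=2 children=[] left=['L'] right=[] parent=B
Step 3 (left): focus=L path=0/0 depth=2 children=['D', 'V'] left=[] right=['M'] parent=B
Step 4 (up): focus=B path=0 depth=1 children=['L', 'M'] left=[] right=[] parent=T
Step 5 (up): focus=T path=root depth=0 children=['B'] (at root)
Step 6 (down 0): focus=B path=0 depth=1 children=['L', 'M'] left=[] right=[] parent=T
Step 7 (up): focus=T path=root depth=0 children=['B'] (at root)
Step 8 (set C): focus=C path=root depth=0 children=['B'] (at root)

Answer: C(B(L(D V(A)) M))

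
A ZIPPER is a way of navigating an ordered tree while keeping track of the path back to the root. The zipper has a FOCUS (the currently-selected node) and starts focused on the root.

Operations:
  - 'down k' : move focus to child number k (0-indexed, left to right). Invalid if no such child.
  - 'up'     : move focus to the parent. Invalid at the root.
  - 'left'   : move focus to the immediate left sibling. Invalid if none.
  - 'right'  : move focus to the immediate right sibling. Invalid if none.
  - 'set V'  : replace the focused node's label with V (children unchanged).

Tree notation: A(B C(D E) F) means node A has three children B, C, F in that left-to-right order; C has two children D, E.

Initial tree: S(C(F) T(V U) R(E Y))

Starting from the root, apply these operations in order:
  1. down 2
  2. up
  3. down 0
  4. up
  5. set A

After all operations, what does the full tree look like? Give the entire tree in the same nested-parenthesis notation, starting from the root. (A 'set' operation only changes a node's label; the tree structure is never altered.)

Step 1 (down 2): focus=R path=2 depth=1 children=['E', 'Y'] left=['C', 'T'] right=[] parent=S
Step 2 (up): focus=S path=root depth=0 children=['C', 'T', 'R'] (at root)
Step 3 (down 0): focus=C path=0 depth=1 children=['F'] left=[] right=['T', 'R'] parent=S
Step 4 (up): focus=S path=root depth=0 children=['C', 'T', 'R'] (at root)
Step 5 (set A): focus=A path=root depth=0 children=['C', 'T', 'R'] (at root)

Answer: A(C(F) T(V U) R(E Y))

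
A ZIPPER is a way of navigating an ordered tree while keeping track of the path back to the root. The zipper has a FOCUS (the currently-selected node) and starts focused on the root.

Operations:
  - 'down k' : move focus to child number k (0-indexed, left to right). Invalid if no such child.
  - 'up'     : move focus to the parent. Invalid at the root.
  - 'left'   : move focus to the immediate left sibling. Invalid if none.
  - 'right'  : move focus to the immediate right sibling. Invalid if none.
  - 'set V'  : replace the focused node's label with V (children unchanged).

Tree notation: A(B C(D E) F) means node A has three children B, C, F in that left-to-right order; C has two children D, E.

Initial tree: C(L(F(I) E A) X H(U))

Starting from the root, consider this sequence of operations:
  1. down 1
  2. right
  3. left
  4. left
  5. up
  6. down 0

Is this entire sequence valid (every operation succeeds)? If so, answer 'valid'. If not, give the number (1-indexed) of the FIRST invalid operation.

Answer: valid

Derivation:
Step 1 (down 1): focus=X path=1 depth=1 children=[] left=['L'] right=['H'] parent=C
Step 2 (right): focus=H path=2 depth=1 children=['U'] left=['L', 'X'] right=[] parent=C
Step 3 (left): focus=X path=1 depth=1 children=[] left=['L'] right=['H'] parent=C
Step 4 (left): focus=L path=0 depth=1 children=['F', 'E', 'A'] left=[] right=['X', 'H'] parent=C
Step 5 (up): focus=C path=root depth=0 children=['L', 'X', 'H'] (at root)
Step 6 (down 0): focus=L path=0 depth=1 children=['F', 'E', 'A'] left=[] right=['X', 'H'] parent=C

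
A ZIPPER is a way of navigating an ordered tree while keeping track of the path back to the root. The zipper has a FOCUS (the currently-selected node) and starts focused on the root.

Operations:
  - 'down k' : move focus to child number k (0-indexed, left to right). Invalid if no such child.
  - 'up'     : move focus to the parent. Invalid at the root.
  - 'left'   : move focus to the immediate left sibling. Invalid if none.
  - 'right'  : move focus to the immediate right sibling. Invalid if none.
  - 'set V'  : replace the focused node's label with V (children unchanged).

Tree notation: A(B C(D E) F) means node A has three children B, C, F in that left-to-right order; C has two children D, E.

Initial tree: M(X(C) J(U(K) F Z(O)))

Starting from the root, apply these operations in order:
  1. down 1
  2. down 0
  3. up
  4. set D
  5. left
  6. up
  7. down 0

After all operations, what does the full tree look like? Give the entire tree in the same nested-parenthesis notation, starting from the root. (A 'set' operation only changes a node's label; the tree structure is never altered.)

Step 1 (down 1): focus=J path=1 depth=1 children=['U', 'F', 'Z'] left=['X'] right=[] parent=M
Step 2 (down 0): focus=U path=1/0 depth=2 children=['K'] left=[] right=['F', 'Z'] parent=J
Step 3 (up): focus=J path=1 depth=1 children=['U', 'F', 'Z'] left=['X'] right=[] parent=M
Step 4 (set D): focus=D path=1 depth=1 children=['U', 'F', 'Z'] left=['X'] right=[] parent=M
Step 5 (left): focus=X path=0 depth=1 children=['C'] left=[] right=['D'] parent=M
Step 6 (up): focus=M path=root depth=0 children=['X', 'D'] (at root)
Step 7 (down 0): focus=X path=0 depth=1 children=['C'] left=[] right=['D'] parent=M

Answer: M(X(C) D(U(K) F Z(O)))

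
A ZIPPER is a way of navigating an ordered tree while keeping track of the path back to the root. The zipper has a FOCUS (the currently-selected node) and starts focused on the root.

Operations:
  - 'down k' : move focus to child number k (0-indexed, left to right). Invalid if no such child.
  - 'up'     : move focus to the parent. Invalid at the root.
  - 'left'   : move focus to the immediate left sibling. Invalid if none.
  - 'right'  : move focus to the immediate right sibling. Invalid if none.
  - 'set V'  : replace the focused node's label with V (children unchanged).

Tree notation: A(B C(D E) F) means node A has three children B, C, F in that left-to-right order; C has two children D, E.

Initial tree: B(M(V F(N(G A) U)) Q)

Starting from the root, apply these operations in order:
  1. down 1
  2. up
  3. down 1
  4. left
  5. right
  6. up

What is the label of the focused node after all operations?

Step 1 (down 1): focus=Q path=1 depth=1 children=[] left=['M'] right=[] parent=B
Step 2 (up): focus=B path=root depth=0 children=['M', 'Q'] (at root)
Step 3 (down 1): focus=Q path=1 depth=1 children=[] left=['M'] right=[] parent=B
Step 4 (left): focus=M path=0 depth=1 children=['V', 'F'] left=[] right=['Q'] parent=B
Step 5 (right): focus=Q path=1 depth=1 children=[] left=['M'] right=[] parent=B
Step 6 (up): focus=B path=root depth=0 children=['M', 'Q'] (at root)

Answer: B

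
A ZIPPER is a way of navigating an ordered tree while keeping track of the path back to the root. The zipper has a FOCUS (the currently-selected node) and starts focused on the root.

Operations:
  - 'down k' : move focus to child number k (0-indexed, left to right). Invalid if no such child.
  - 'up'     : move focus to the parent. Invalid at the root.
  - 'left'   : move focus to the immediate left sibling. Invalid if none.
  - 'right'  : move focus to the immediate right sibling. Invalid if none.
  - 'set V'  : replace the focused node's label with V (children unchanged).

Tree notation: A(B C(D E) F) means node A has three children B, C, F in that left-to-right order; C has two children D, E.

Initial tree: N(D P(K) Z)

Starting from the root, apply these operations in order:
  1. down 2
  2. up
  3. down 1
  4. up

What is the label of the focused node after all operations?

Answer: N

Derivation:
Step 1 (down 2): focus=Z path=2 depth=1 children=[] left=['D', 'P'] right=[] parent=N
Step 2 (up): focus=N path=root depth=0 children=['D', 'P', 'Z'] (at root)
Step 3 (down 1): focus=P path=1 depth=1 children=['K'] left=['D'] right=['Z'] parent=N
Step 4 (up): focus=N path=root depth=0 children=['D', 'P', 'Z'] (at root)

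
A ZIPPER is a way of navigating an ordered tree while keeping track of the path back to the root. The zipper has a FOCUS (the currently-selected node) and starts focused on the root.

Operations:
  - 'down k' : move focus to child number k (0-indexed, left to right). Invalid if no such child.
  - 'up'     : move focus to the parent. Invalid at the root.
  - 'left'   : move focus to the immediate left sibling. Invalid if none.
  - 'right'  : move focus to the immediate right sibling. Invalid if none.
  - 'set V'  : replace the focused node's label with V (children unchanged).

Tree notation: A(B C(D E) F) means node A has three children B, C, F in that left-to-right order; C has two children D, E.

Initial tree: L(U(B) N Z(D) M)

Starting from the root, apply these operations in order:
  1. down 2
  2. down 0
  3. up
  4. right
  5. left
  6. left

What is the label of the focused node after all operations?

Step 1 (down 2): focus=Z path=2 depth=1 children=['D'] left=['U', 'N'] right=['M'] parent=L
Step 2 (down 0): focus=D path=2/0 depth=2 children=[] left=[] right=[] parent=Z
Step 3 (up): focus=Z path=2 depth=1 children=['D'] left=['U', 'N'] right=['M'] parent=L
Step 4 (right): focus=M path=3 depth=1 children=[] left=['U', 'N', 'Z'] right=[] parent=L
Step 5 (left): focus=Z path=2 depth=1 children=['D'] left=['U', 'N'] right=['M'] parent=L
Step 6 (left): focus=N path=1 depth=1 children=[] left=['U'] right=['Z', 'M'] parent=L

Answer: N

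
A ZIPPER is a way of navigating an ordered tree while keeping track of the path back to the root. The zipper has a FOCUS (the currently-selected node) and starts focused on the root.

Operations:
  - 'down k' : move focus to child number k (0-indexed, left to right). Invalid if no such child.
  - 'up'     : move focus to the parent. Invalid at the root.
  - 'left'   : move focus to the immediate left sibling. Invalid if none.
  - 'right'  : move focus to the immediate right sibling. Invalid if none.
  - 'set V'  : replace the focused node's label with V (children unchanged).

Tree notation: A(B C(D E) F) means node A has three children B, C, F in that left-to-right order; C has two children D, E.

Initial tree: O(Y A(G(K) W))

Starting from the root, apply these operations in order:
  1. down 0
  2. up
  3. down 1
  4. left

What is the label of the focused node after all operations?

Step 1 (down 0): focus=Y path=0 depth=1 children=[] left=[] right=['A'] parent=O
Step 2 (up): focus=O path=root depth=0 children=['Y', 'A'] (at root)
Step 3 (down 1): focus=A path=1 depth=1 children=['G', 'W'] left=['Y'] right=[] parent=O
Step 4 (left): focus=Y path=0 depth=1 children=[] left=[] right=['A'] parent=O

Answer: Y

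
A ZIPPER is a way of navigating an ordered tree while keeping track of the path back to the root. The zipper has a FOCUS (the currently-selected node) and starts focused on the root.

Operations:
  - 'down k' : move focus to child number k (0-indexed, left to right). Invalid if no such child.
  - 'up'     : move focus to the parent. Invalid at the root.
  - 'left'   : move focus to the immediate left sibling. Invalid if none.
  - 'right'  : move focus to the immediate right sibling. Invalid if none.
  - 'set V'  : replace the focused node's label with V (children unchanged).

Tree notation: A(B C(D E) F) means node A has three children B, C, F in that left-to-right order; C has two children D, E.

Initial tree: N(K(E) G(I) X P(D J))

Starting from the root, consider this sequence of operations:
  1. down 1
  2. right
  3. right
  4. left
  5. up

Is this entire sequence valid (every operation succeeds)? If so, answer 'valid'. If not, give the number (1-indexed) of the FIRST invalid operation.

Step 1 (down 1): focus=G path=1 depth=1 children=['I'] left=['K'] right=['X', 'P'] parent=N
Step 2 (right): focus=X path=2 depth=1 children=[] left=['K', 'G'] right=['P'] parent=N
Step 3 (right): focus=P path=3 depth=1 children=['D', 'J'] left=['K', 'G', 'X'] right=[] parent=N
Step 4 (left): focus=X path=2 depth=1 children=[] left=['K', 'G'] right=['P'] parent=N
Step 5 (up): focus=N path=root depth=0 children=['K', 'G', 'X', 'P'] (at root)

Answer: valid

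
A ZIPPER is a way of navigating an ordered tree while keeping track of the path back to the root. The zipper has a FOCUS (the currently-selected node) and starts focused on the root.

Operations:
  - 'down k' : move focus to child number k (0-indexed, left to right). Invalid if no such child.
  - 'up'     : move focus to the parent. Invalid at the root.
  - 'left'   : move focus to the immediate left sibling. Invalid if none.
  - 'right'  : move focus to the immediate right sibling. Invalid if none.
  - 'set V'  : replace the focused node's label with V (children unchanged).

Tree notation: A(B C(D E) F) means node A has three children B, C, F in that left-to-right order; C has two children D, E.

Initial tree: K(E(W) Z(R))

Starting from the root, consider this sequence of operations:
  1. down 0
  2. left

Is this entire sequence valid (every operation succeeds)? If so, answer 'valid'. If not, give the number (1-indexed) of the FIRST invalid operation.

Answer: 2

Derivation:
Step 1 (down 0): focus=E path=0 depth=1 children=['W'] left=[] right=['Z'] parent=K
Step 2 (left): INVALID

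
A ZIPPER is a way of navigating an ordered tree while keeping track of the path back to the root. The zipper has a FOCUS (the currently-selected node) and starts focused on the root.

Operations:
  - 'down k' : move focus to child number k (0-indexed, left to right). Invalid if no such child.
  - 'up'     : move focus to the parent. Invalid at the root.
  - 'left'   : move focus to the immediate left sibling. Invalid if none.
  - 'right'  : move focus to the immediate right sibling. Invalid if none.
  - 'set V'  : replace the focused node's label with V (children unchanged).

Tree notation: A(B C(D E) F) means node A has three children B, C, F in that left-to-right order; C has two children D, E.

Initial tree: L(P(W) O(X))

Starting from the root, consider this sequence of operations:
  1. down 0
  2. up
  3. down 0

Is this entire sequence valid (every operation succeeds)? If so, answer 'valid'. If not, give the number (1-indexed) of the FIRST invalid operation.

Answer: valid

Derivation:
Step 1 (down 0): focus=P path=0 depth=1 children=['W'] left=[] right=['O'] parent=L
Step 2 (up): focus=L path=root depth=0 children=['P', 'O'] (at root)
Step 3 (down 0): focus=P path=0 depth=1 children=['W'] left=[] right=['O'] parent=L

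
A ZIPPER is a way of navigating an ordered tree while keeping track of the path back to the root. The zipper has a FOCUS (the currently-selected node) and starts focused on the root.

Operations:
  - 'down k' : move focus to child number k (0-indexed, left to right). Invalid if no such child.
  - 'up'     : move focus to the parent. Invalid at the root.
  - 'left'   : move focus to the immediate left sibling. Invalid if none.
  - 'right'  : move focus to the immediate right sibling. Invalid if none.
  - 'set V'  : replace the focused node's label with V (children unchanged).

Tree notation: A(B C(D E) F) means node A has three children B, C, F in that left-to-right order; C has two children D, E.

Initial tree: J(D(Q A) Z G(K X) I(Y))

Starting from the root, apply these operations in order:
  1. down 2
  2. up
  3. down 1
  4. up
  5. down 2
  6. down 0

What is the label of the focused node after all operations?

Answer: K

Derivation:
Step 1 (down 2): focus=G path=2 depth=1 children=['K', 'X'] left=['D', 'Z'] right=['I'] parent=J
Step 2 (up): focus=J path=root depth=0 children=['D', 'Z', 'G', 'I'] (at root)
Step 3 (down 1): focus=Z path=1 depth=1 children=[] left=['D'] right=['G', 'I'] parent=J
Step 4 (up): focus=J path=root depth=0 children=['D', 'Z', 'G', 'I'] (at root)
Step 5 (down 2): focus=G path=2 depth=1 children=['K', 'X'] left=['D', 'Z'] right=['I'] parent=J
Step 6 (down 0): focus=K path=2/0 depth=2 children=[] left=[] right=['X'] parent=G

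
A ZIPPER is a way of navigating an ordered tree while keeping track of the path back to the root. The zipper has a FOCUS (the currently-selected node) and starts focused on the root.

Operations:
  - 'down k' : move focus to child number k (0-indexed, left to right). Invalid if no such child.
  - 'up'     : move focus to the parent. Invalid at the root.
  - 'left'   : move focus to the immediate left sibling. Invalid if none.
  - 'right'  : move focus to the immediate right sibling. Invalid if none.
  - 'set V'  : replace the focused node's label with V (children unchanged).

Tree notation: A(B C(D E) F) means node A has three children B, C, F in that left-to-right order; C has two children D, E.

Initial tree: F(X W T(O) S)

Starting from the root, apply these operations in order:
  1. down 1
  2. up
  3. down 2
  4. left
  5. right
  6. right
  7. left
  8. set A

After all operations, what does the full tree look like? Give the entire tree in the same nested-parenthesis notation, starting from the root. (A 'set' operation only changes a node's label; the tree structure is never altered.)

Answer: F(X W A(O) S)

Derivation:
Step 1 (down 1): focus=W path=1 depth=1 children=[] left=['X'] right=['T', 'S'] parent=F
Step 2 (up): focus=F path=root depth=0 children=['X', 'W', 'T', 'S'] (at root)
Step 3 (down 2): focus=T path=2 depth=1 children=['O'] left=['X', 'W'] right=['S'] parent=F
Step 4 (left): focus=W path=1 depth=1 children=[] left=['X'] right=['T', 'S'] parent=F
Step 5 (right): focus=T path=2 depth=1 children=['O'] left=['X', 'W'] right=['S'] parent=F
Step 6 (right): focus=S path=3 depth=1 children=[] left=['X', 'W', 'T'] right=[] parent=F
Step 7 (left): focus=T path=2 depth=1 children=['O'] left=['X', 'W'] right=['S'] parent=F
Step 8 (set A): focus=A path=2 depth=1 children=['O'] left=['X', 'W'] right=['S'] parent=F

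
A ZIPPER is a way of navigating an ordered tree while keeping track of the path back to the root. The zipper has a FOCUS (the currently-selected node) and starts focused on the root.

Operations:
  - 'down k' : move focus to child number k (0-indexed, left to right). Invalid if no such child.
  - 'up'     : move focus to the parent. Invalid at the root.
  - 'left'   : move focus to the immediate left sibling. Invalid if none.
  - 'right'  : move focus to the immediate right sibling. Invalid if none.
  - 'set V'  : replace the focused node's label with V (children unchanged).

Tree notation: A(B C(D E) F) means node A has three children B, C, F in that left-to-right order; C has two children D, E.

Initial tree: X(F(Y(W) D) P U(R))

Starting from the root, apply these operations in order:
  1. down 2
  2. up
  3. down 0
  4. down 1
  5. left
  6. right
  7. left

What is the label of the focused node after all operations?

Step 1 (down 2): focus=U path=2 depth=1 children=['R'] left=['F', 'P'] right=[] parent=X
Step 2 (up): focus=X path=root depth=0 children=['F', 'P', 'U'] (at root)
Step 3 (down 0): focus=F path=0 depth=1 children=['Y', 'D'] left=[] right=['P', 'U'] parent=X
Step 4 (down 1): focus=D path=0/1 depth=2 children=[] left=['Y'] right=[] parent=F
Step 5 (left): focus=Y path=0/0 depth=2 children=['W'] left=[] right=['D'] parent=F
Step 6 (right): focus=D path=0/1 depth=2 children=[] left=['Y'] right=[] parent=F
Step 7 (left): focus=Y path=0/0 depth=2 children=['W'] left=[] right=['D'] parent=F

Answer: Y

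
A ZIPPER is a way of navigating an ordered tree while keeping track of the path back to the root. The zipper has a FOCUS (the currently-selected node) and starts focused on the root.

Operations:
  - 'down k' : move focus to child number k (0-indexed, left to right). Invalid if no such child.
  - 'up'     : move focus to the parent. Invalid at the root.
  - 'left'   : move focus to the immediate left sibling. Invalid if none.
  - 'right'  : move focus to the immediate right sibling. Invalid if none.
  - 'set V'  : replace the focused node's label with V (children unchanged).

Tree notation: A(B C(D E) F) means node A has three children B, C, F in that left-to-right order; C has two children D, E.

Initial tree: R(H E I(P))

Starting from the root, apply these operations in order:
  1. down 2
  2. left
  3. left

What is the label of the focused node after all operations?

Answer: H

Derivation:
Step 1 (down 2): focus=I path=2 depth=1 children=['P'] left=['H', 'E'] right=[] parent=R
Step 2 (left): focus=E path=1 depth=1 children=[] left=['H'] right=['I'] parent=R
Step 3 (left): focus=H path=0 depth=1 children=[] left=[] right=['E', 'I'] parent=R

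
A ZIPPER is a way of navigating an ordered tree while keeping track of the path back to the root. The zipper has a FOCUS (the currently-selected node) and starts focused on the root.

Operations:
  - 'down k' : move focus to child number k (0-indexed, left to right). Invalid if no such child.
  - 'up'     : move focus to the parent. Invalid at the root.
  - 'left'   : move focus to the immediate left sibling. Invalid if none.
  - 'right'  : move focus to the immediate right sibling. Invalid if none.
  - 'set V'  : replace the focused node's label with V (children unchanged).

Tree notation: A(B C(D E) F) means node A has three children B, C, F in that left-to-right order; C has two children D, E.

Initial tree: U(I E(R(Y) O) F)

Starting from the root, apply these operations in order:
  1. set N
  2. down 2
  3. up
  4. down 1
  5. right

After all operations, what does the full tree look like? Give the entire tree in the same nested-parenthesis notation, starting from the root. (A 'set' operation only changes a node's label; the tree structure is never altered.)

Step 1 (set N): focus=N path=root depth=0 children=['I', 'E', 'F'] (at root)
Step 2 (down 2): focus=F path=2 depth=1 children=[] left=['I', 'E'] right=[] parent=N
Step 3 (up): focus=N path=root depth=0 children=['I', 'E', 'F'] (at root)
Step 4 (down 1): focus=E path=1 depth=1 children=['R', 'O'] left=['I'] right=['F'] parent=N
Step 5 (right): focus=F path=2 depth=1 children=[] left=['I', 'E'] right=[] parent=N

Answer: N(I E(R(Y) O) F)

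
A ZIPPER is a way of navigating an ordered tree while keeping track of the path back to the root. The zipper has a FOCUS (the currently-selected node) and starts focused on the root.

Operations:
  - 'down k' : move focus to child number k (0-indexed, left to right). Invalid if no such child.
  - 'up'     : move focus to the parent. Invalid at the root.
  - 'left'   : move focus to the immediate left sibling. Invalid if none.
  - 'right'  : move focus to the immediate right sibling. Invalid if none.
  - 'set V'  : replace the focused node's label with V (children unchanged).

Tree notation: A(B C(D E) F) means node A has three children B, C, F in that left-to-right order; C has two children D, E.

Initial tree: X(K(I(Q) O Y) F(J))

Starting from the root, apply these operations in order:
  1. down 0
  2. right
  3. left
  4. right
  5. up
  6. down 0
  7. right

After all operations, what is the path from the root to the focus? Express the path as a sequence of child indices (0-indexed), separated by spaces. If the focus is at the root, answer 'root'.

Answer: 1

Derivation:
Step 1 (down 0): focus=K path=0 depth=1 children=['I', 'O', 'Y'] left=[] right=['F'] parent=X
Step 2 (right): focus=F path=1 depth=1 children=['J'] left=['K'] right=[] parent=X
Step 3 (left): focus=K path=0 depth=1 children=['I', 'O', 'Y'] left=[] right=['F'] parent=X
Step 4 (right): focus=F path=1 depth=1 children=['J'] left=['K'] right=[] parent=X
Step 5 (up): focus=X path=root depth=0 children=['K', 'F'] (at root)
Step 6 (down 0): focus=K path=0 depth=1 children=['I', 'O', 'Y'] left=[] right=['F'] parent=X
Step 7 (right): focus=F path=1 depth=1 children=['J'] left=['K'] right=[] parent=X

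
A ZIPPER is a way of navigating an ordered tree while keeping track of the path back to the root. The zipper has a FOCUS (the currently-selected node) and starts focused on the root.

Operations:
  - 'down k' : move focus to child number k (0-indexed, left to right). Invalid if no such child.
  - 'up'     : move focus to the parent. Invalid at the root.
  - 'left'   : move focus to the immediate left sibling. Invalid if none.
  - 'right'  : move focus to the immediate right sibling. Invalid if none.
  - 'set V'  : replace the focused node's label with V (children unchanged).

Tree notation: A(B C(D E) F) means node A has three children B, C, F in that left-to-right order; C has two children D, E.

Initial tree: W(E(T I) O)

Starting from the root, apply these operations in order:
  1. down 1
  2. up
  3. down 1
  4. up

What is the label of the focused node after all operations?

Answer: W

Derivation:
Step 1 (down 1): focus=O path=1 depth=1 children=[] left=['E'] right=[] parent=W
Step 2 (up): focus=W path=root depth=0 children=['E', 'O'] (at root)
Step 3 (down 1): focus=O path=1 depth=1 children=[] left=['E'] right=[] parent=W
Step 4 (up): focus=W path=root depth=0 children=['E', 'O'] (at root)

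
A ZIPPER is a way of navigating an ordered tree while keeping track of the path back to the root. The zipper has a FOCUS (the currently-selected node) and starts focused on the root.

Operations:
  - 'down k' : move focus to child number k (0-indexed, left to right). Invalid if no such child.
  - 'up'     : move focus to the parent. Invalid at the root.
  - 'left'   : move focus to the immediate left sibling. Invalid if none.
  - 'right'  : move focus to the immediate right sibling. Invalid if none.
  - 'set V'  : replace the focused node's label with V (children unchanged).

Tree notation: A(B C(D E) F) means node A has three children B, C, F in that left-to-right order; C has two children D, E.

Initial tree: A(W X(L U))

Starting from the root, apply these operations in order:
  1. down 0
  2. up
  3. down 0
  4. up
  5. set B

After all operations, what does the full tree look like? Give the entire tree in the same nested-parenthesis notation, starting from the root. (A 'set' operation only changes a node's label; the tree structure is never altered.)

Answer: B(W X(L U))

Derivation:
Step 1 (down 0): focus=W path=0 depth=1 children=[] left=[] right=['X'] parent=A
Step 2 (up): focus=A path=root depth=0 children=['W', 'X'] (at root)
Step 3 (down 0): focus=W path=0 depth=1 children=[] left=[] right=['X'] parent=A
Step 4 (up): focus=A path=root depth=0 children=['W', 'X'] (at root)
Step 5 (set B): focus=B path=root depth=0 children=['W', 'X'] (at root)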